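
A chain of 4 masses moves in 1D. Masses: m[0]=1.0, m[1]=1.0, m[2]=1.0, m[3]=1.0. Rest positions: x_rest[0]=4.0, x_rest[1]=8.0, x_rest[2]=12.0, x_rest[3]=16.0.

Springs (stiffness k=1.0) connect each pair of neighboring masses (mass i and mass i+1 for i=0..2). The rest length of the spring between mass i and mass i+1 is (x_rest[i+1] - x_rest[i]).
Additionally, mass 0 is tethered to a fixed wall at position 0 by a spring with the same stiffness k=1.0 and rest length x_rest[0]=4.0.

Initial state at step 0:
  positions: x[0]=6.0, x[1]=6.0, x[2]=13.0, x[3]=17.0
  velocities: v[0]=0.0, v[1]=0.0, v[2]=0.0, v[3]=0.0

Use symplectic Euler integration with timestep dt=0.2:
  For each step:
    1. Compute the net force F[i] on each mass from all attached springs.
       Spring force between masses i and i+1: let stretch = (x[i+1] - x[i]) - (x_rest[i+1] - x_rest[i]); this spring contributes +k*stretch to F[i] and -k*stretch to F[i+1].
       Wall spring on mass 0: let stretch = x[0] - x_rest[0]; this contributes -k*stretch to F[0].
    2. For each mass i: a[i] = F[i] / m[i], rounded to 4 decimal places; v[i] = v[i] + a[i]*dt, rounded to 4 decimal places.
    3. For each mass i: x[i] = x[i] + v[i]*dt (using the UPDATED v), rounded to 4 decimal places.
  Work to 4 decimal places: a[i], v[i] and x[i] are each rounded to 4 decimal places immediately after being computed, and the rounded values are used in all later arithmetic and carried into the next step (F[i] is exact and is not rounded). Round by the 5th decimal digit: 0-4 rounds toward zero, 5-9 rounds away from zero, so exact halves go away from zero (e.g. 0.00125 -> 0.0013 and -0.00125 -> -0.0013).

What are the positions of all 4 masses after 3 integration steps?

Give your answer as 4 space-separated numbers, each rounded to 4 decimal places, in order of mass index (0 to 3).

Answer: 4.7081 7.5010 12.3807 16.9770

Derivation:
Step 0: x=[6.0000 6.0000 13.0000 17.0000] v=[0.0000 0.0000 0.0000 0.0000]
Step 1: x=[5.7600 6.2800 12.8800 17.0000] v=[-1.2000 1.4000 -0.6000 0.0000]
Step 2: x=[5.3104 6.8032 12.6608 16.9952] v=[-2.2480 2.6160 -1.0960 -0.0240]
Step 3: x=[4.7081 7.5010 12.3807 16.9770] v=[-3.0115 3.4890 -1.4006 -0.0909]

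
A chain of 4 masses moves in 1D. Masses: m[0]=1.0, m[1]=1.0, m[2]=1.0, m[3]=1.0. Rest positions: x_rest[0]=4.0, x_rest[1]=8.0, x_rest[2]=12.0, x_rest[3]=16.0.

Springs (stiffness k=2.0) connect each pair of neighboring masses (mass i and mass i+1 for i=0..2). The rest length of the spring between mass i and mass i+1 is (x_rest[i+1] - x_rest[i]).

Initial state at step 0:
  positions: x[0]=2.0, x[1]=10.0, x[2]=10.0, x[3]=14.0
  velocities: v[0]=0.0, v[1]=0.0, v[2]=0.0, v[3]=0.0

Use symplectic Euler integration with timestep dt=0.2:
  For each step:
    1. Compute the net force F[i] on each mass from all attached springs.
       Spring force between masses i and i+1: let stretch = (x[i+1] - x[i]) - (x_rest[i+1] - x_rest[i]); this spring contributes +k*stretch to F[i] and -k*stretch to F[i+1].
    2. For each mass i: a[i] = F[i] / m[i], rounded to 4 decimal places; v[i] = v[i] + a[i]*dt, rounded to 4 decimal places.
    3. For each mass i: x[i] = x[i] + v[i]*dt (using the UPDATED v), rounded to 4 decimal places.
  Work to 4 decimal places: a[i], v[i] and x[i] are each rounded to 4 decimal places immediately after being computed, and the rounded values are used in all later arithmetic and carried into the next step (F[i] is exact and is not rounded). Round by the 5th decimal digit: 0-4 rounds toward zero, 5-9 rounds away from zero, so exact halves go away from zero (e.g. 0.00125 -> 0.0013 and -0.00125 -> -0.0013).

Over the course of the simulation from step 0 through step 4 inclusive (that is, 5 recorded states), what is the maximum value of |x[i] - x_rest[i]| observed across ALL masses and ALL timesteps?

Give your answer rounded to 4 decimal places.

Step 0: x=[2.0000 10.0000 10.0000 14.0000] v=[0.0000 0.0000 0.0000 0.0000]
Step 1: x=[2.3200 9.3600 10.3200 14.0000] v=[1.6000 -3.2000 1.6000 0.0000]
Step 2: x=[2.8832 8.2336 10.8576 14.0256] v=[2.8160 -5.6320 2.6880 0.1280]
Step 3: x=[3.5544 6.8891 11.4387 14.1178] v=[3.3562 -6.7226 2.9056 0.4608]
Step 4: x=[4.1724 5.6418 11.8702 14.3156] v=[3.0901 -6.2366 2.1574 0.9892]
Max displacement = 2.3582

Answer: 2.3582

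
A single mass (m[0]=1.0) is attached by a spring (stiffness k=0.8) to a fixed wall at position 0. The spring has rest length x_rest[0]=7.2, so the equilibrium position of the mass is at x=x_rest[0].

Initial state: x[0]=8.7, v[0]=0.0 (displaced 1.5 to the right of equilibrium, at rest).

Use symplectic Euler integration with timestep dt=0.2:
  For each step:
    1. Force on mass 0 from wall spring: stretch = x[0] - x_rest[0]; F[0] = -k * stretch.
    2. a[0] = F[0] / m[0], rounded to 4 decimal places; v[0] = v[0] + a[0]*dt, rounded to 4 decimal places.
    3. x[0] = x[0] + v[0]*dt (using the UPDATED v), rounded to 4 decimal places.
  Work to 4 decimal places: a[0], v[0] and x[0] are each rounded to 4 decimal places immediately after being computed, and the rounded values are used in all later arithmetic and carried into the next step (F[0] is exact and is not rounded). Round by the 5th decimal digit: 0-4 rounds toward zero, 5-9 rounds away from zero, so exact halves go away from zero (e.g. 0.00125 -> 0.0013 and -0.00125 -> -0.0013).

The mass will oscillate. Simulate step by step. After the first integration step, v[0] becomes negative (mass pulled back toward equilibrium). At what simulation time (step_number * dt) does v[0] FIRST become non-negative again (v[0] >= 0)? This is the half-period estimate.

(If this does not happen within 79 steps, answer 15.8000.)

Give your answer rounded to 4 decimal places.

Answer: 3.6000

Derivation:
Step 0: x=[8.7000] v=[0.0000]
Step 1: x=[8.6520] v=[-0.2400]
Step 2: x=[8.5575] v=[-0.4723]
Step 3: x=[8.4196] v=[-0.6895]
Step 4: x=[8.2427] v=[-0.8846]
Step 5: x=[8.0324] v=[-1.0514]
Step 6: x=[7.7955] v=[-1.1846]
Step 7: x=[7.5395] v=[-1.2799]
Step 8: x=[7.2727] v=[-1.3342]
Step 9: x=[7.0035] v=[-1.3458]
Step 10: x=[6.7406] v=[-1.3144]
Step 11: x=[6.4924] v=[-1.2409]
Step 12: x=[6.2669] v=[-1.1277]
Step 13: x=[6.0712] v=[-0.9784]
Step 14: x=[5.9116] v=[-0.7978]
Step 15: x=[5.7933] v=[-0.5917]
Step 16: x=[5.7200] v=[-0.3666]
Step 17: x=[5.6940] v=[-0.1298]
Step 18: x=[5.7162] v=[0.1112]
First v>=0 after going negative at step 18, time=3.6000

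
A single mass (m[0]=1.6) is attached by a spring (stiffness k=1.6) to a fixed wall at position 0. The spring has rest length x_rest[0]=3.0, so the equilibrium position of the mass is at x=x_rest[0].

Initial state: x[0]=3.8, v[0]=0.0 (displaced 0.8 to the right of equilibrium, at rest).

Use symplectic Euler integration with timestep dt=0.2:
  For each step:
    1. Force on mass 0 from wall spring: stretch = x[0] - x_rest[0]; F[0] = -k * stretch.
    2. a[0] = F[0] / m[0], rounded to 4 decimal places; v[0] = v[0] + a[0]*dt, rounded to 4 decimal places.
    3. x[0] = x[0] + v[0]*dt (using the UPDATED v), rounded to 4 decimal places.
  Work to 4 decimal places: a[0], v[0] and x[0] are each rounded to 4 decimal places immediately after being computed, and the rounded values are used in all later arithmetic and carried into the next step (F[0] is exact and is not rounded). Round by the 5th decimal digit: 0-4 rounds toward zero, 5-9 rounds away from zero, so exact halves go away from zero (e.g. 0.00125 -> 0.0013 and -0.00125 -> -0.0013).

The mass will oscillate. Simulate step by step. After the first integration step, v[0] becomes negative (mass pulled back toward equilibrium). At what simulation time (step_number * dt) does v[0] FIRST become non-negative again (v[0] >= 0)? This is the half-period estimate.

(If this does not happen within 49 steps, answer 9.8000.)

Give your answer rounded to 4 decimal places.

Answer: 3.2000

Derivation:
Step 0: x=[3.8000] v=[0.0000]
Step 1: x=[3.7680] v=[-0.1600]
Step 2: x=[3.7053] v=[-0.3136]
Step 3: x=[3.6144] v=[-0.4547]
Step 4: x=[3.4989] v=[-0.5776]
Step 5: x=[3.3634] v=[-0.6774]
Step 6: x=[3.2134] v=[-0.7501]
Step 7: x=[3.0548] v=[-0.7928]
Step 8: x=[2.8940] v=[-0.8038]
Step 9: x=[2.7375] v=[-0.7826]
Step 10: x=[2.5915] v=[-0.7301]
Step 11: x=[2.4618] v=[-0.6484]
Step 12: x=[2.3536] v=[-0.5408]
Step 13: x=[2.2713] v=[-0.4115]
Step 14: x=[2.2181] v=[-0.2658]
Step 15: x=[2.1962] v=[-0.1094]
Step 16: x=[2.2065] v=[0.0514]
First v>=0 after going negative at step 16, time=3.2000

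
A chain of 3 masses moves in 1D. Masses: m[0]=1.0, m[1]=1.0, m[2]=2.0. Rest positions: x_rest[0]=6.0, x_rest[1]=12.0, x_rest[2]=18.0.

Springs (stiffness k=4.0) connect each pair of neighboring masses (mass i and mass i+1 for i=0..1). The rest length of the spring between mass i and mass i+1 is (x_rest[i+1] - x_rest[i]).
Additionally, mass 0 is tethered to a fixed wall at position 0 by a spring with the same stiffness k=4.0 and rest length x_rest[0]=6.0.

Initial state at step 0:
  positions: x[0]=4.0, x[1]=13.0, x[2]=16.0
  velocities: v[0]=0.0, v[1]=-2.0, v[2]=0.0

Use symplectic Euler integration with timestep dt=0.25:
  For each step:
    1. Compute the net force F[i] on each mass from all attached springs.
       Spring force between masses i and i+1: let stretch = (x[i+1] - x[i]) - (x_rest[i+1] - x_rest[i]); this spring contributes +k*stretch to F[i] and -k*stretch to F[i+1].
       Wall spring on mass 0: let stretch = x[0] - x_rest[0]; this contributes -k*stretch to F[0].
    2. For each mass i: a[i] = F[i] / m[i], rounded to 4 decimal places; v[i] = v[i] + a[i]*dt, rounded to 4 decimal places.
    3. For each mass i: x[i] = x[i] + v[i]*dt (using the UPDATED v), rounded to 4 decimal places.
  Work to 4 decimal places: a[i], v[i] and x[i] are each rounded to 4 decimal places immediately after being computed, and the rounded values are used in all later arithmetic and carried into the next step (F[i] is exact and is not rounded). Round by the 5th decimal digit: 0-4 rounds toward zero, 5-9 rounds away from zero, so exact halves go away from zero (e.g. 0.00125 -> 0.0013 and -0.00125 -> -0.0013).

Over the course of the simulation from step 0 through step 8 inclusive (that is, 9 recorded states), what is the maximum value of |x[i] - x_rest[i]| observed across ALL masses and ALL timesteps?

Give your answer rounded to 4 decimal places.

Step 0: x=[4.0000 13.0000 16.0000] v=[0.0000 -2.0000 0.0000]
Step 1: x=[5.2500 11.0000 16.3750] v=[5.0000 -8.0000 1.5000]
Step 2: x=[6.6250 8.9063 16.8281] v=[5.5000 -8.3750 1.8125]
Step 3: x=[6.9141 8.2227 17.0410] v=[1.1563 -2.7345 0.8516]
Step 4: x=[5.8018 9.4165 16.9016] v=[-4.4492 4.7752 -0.5576]
Step 5: x=[4.1427 11.5779 16.5766] v=[-6.6363 8.6456 -1.3002]
Step 6: x=[3.3068 13.1302 16.3767] v=[-3.3438 6.2091 -0.7996]
Step 7: x=[4.1000 13.0383 16.5210] v=[3.1728 -0.3678 0.5772]
Step 8: x=[6.1028 11.5825 16.9800] v=[8.0111 -5.8234 1.8359]
Max displacement = 3.7773

Answer: 3.7773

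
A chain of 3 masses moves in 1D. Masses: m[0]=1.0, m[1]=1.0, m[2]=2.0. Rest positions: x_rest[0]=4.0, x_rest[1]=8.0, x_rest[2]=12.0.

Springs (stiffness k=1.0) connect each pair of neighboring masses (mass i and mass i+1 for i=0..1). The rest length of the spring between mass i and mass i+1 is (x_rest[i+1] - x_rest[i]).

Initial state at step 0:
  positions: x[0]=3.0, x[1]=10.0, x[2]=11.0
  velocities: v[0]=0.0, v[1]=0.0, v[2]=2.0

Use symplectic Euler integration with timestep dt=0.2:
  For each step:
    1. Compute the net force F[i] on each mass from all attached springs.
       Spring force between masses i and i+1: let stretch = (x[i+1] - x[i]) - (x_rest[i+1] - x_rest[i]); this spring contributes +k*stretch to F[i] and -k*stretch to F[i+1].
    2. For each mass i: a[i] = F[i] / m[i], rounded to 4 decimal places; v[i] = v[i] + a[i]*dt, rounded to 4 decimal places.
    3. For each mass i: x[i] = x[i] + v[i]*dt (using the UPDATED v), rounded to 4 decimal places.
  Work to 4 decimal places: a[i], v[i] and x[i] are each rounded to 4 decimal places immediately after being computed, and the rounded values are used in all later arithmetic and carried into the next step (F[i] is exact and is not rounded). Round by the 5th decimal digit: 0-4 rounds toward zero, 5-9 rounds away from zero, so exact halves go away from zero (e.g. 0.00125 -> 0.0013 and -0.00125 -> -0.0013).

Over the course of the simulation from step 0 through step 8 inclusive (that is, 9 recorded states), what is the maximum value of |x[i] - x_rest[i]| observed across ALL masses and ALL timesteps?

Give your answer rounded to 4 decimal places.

Answer: 2.8022

Derivation:
Step 0: x=[3.0000 10.0000 11.0000] v=[0.0000 0.0000 2.0000]
Step 1: x=[3.1200 9.7600 11.4600] v=[0.6000 -1.2000 2.3000]
Step 2: x=[3.3456 9.3224 11.9660] v=[1.1280 -2.1880 2.5300]
Step 3: x=[3.6503 8.7515 12.4991] v=[1.5234 -2.8546 2.6656]
Step 4: x=[3.9990 8.1264 13.0373] v=[1.7436 -3.1253 2.6908]
Step 5: x=[4.3528 7.5327 13.5572] v=[1.7691 -2.9686 2.5997]
Step 6: x=[4.6738 7.0528 14.0366] v=[1.6051 -2.3997 2.3972]
Step 7: x=[4.9300 6.7571 14.4564] v=[1.2809 -1.4787 2.0988]
Step 8: x=[5.0993 6.6962 14.8022] v=[0.8463 -0.3043 1.7289]
Max displacement = 2.8022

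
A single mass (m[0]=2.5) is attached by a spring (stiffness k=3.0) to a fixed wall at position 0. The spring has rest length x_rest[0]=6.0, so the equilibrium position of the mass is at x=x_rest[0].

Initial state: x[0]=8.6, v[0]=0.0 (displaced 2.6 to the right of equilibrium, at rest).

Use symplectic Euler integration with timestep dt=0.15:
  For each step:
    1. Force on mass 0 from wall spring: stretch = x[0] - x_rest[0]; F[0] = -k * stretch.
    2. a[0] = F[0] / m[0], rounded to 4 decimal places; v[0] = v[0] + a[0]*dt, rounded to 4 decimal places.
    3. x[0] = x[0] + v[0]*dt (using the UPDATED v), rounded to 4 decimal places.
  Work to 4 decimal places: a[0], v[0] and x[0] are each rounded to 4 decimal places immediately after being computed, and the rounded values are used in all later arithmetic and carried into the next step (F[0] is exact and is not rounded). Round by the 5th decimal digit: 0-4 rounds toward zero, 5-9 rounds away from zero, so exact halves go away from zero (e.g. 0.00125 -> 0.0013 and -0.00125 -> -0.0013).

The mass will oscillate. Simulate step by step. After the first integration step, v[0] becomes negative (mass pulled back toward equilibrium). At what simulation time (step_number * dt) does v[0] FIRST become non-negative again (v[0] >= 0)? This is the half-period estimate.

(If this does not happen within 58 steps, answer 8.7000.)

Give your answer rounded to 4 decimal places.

Step 0: x=[8.6000] v=[0.0000]
Step 1: x=[8.5298] v=[-0.4680]
Step 2: x=[8.3913] v=[-0.9234]
Step 3: x=[8.1882] v=[-1.3538]
Step 4: x=[7.9260] v=[-1.7477]
Step 5: x=[7.6118] v=[-2.0944]
Step 6: x=[7.2541] v=[-2.3845]
Step 7: x=[6.8626] v=[-2.6102]
Step 8: x=[6.4478] v=[-2.7655]
Step 9: x=[6.0209] v=[-2.8461]
Step 10: x=[5.5934] v=[-2.8499]
Step 11: x=[5.1769] v=[-2.7767]
Step 12: x=[4.7826] v=[-2.6285]
Step 13: x=[4.4212] v=[-2.4094]
Step 14: x=[4.1024] v=[-2.1252]
Step 15: x=[3.8349] v=[-1.7836]
Step 16: x=[3.6258] v=[-1.3939]
Step 17: x=[3.4808] v=[-0.9666]
Step 18: x=[3.4038] v=[-0.5132]
Step 19: x=[3.3969] v=[-0.0459]
Step 20: x=[3.4603] v=[0.4227]
First v>=0 after going negative at step 20, time=3.0000

Answer: 3.0000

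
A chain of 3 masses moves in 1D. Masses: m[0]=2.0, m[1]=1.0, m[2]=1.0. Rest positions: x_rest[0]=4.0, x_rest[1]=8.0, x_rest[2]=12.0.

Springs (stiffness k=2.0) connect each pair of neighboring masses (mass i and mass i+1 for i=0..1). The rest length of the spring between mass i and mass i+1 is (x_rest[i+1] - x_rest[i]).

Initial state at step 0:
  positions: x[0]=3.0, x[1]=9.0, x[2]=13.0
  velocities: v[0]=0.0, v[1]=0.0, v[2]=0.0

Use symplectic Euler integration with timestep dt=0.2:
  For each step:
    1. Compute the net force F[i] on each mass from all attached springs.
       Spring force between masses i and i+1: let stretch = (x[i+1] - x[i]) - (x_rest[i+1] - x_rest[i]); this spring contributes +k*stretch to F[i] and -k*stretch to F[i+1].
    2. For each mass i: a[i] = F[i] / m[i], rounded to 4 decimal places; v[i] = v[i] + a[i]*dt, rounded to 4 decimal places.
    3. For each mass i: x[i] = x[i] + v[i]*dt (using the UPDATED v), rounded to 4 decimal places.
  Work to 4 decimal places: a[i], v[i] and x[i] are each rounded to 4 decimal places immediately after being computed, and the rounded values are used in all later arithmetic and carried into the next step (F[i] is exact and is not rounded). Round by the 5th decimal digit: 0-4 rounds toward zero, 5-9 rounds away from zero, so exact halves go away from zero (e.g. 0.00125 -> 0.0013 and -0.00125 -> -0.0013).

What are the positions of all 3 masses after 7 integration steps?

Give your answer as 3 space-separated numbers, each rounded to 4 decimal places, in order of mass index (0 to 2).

Answer: 4.3280 7.3309 12.0132

Derivation:
Step 0: x=[3.0000 9.0000 13.0000] v=[0.0000 0.0000 0.0000]
Step 1: x=[3.0800 8.8400 13.0000] v=[0.4000 -0.8000 0.0000]
Step 2: x=[3.2304 8.5520 12.9872] v=[0.7520 -1.4400 -0.0640]
Step 3: x=[3.4337 8.1931 12.9396] v=[1.0163 -1.7946 -0.2381]
Step 4: x=[3.6673 7.8331 12.8323] v=[1.1682 -1.7998 -0.5367]
Step 5: x=[3.9076 7.5398 12.6450] v=[1.2014 -1.4664 -0.9364]
Step 6: x=[4.1332 7.3644 12.3693] v=[1.1278 -0.8772 -1.3785]
Step 7: x=[4.3280 7.3309 12.0132] v=[0.9740 -0.1677 -1.7805]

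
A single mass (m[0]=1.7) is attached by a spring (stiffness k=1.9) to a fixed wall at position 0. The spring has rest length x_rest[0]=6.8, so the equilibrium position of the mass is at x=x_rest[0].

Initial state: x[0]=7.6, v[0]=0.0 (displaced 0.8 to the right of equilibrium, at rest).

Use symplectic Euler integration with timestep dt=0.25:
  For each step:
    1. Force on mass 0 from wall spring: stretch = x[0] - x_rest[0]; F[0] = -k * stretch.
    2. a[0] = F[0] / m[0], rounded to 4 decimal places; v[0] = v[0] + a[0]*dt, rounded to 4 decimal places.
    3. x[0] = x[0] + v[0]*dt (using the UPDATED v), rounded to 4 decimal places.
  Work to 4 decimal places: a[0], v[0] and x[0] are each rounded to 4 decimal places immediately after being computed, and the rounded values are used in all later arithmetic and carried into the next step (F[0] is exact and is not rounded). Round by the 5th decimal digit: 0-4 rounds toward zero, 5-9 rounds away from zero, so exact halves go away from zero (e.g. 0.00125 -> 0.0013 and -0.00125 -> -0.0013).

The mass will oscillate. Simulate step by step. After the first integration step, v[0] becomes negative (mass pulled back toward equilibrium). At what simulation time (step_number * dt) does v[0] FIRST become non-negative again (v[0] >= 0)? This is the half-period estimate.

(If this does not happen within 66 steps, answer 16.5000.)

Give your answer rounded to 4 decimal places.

Answer: 3.0000

Derivation:
Step 0: x=[7.6000] v=[0.0000]
Step 1: x=[7.5441] v=[-0.2235]
Step 2: x=[7.4363] v=[-0.4314]
Step 3: x=[7.2840] v=[-0.6092]
Step 4: x=[7.0979] v=[-0.7444]
Step 5: x=[6.8910] v=[-0.8276]
Step 6: x=[6.6778] v=[-0.8530]
Step 7: x=[6.4731] v=[-0.8189]
Step 8: x=[6.2912] v=[-0.7276]
Step 9: x=[6.1449] v=[-0.5854]
Step 10: x=[6.0443] v=[-0.4024]
Step 11: x=[5.9965] v=[-0.1913]
Step 12: x=[6.0048] v=[0.0332]
First v>=0 after going negative at step 12, time=3.0000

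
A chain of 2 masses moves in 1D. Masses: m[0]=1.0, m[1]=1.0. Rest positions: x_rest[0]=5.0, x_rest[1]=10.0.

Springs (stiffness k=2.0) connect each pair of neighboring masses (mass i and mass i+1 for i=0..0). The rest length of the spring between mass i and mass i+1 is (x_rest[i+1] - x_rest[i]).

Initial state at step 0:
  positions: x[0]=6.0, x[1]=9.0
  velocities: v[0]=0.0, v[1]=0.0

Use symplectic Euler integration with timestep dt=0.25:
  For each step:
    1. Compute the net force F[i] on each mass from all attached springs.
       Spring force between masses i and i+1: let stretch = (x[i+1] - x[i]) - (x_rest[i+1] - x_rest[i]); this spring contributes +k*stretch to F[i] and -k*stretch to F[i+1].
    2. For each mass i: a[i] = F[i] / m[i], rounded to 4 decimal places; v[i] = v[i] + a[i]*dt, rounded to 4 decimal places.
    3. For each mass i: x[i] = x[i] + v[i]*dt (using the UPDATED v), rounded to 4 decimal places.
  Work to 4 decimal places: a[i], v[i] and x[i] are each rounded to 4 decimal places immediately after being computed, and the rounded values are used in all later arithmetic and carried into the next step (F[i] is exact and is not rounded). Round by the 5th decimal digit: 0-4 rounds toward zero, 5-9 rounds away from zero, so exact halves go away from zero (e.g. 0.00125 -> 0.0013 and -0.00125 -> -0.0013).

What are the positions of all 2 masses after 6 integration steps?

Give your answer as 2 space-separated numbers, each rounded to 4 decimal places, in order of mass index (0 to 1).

Answer: 3.9778 11.0223

Derivation:
Step 0: x=[6.0000 9.0000] v=[0.0000 0.0000]
Step 1: x=[5.7500 9.2500] v=[-1.0000 1.0000]
Step 2: x=[5.3125 9.6875] v=[-1.7500 1.7500]
Step 3: x=[4.7969 10.2031] v=[-2.0625 2.0625]
Step 4: x=[4.3321 10.6680] v=[-1.8594 1.8594]
Step 5: x=[4.0342 10.9659] v=[-1.1915 1.1915]
Step 6: x=[3.9778 11.0223] v=[-0.2257 0.2257]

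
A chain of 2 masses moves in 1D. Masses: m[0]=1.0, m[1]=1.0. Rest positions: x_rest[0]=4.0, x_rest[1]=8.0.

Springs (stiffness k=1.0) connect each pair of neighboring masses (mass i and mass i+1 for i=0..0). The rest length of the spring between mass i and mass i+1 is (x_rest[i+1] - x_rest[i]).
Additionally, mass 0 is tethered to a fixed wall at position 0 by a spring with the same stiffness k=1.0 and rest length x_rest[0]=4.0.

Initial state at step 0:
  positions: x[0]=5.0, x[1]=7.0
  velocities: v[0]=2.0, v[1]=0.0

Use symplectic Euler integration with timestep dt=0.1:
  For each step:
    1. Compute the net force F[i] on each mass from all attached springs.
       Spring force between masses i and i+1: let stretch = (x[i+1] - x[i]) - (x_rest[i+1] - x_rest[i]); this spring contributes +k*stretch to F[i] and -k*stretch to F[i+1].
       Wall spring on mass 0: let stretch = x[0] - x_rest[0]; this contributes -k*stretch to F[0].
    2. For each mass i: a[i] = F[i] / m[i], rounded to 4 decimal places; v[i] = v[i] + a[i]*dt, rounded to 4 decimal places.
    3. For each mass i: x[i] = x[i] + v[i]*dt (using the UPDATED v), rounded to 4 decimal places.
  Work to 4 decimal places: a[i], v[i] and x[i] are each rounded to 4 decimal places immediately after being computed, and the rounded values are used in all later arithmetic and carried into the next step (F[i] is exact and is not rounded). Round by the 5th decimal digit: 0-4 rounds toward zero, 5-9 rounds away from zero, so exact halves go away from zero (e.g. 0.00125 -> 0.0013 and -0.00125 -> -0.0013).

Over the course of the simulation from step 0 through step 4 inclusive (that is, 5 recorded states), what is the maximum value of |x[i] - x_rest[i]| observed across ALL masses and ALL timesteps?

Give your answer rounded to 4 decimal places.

Step 0: x=[5.0000 7.0000] v=[2.0000 0.0000]
Step 1: x=[5.1700 7.0200] v=[1.7000 0.2000]
Step 2: x=[5.3068 7.0615] v=[1.3680 0.4150]
Step 3: x=[5.4081 7.1255] v=[1.0128 0.6395]
Step 4: x=[5.4725 7.2123] v=[0.6437 0.8678]
Max displacement = 1.4725

Answer: 1.4725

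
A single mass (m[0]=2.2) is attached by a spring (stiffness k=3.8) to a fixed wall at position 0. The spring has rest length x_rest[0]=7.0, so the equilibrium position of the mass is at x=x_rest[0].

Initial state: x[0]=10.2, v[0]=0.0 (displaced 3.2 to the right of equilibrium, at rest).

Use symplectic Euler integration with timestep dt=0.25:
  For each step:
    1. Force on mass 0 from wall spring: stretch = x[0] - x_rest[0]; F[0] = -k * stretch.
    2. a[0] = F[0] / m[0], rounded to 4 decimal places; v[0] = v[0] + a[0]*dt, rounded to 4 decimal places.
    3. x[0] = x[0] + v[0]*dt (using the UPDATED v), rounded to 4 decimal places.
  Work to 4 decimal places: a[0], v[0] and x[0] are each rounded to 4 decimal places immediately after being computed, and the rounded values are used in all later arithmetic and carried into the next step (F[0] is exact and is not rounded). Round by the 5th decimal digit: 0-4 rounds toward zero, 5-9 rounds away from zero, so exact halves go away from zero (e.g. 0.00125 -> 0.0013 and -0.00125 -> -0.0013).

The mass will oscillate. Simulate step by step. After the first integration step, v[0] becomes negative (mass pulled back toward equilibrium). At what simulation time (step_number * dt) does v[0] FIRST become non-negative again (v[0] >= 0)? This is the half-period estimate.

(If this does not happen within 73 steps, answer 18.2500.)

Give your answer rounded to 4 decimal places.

Step 0: x=[10.2000] v=[0.0000]
Step 1: x=[9.8546] v=[-1.3818]
Step 2: x=[9.2010] v=[-2.6145]
Step 3: x=[8.3098] v=[-3.5649]
Step 4: x=[7.2772] v=[-4.1305]
Step 5: x=[6.2147] v=[-4.2502]
Step 6: x=[5.2369] v=[-3.9111]
Step 7: x=[4.4495] v=[-3.1498]
Step 8: x=[3.9374] v=[-2.0485]
Step 9: x=[3.7559] v=[-0.7260]
Step 10: x=[3.9246] v=[0.6749]
First v>=0 after going negative at step 10, time=2.5000

Answer: 2.5000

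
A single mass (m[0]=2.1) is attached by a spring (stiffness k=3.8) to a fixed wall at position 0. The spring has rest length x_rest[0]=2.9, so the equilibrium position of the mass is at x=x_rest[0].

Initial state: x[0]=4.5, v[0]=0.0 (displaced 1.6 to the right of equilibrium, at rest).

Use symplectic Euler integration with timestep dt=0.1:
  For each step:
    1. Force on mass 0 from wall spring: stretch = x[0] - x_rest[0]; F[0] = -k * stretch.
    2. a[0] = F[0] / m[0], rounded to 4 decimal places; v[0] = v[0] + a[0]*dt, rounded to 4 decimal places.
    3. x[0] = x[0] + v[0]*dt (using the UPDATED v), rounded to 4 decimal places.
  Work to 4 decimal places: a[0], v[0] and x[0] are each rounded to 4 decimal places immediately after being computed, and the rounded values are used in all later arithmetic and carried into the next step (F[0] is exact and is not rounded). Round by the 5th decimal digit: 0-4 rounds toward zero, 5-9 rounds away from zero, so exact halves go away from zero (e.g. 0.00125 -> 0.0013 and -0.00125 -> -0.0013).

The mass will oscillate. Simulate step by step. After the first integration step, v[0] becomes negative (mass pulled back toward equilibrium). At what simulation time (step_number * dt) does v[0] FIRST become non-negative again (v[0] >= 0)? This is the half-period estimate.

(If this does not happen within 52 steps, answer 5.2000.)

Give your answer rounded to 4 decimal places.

Step 0: x=[4.5000] v=[0.0000]
Step 1: x=[4.4711] v=[-0.2895]
Step 2: x=[4.4137] v=[-0.5738]
Step 3: x=[4.3289] v=[-0.8477]
Step 4: x=[4.2183] v=[-1.1063]
Step 5: x=[4.0838] v=[-1.3449]
Step 6: x=[3.9279] v=[-1.5591]
Step 7: x=[3.7534] v=[-1.7451]
Step 8: x=[3.5635] v=[-1.8995]
Step 9: x=[3.3615] v=[-2.0196]
Step 10: x=[3.1512] v=[-2.1031]
Step 11: x=[2.9363] v=[-2.1486]
Step 12: x=[2.7208] v=[-2.1552]
Step 13: x=[2.5085] v=[-2.1228]
Step 14: x=[2.3033] v=[-2.0520]
Step 15: x=[2.1089] v=[-1.9440]
Step 16: x=[1.9288] v=[-1.8009]
Step 17: x=[1.7663] v=[-1.6252]
Step 18: x=[1.6243] v=[-1.4201]
Step 19: x=[1.5054] v=[-1.1893]
Step 20: x=[1.4117] v=[-0.9369]
Step 21: x=[1.3449] v=[-0.6676]
Step 22: x=[1.3063] v=[-0.3862]
Step 23: x=[1.2965] v=[-0.0978]
Step 24: x=[1.3157] v=[0.1924]
First v>=0 after going negative at step 24, time=2.4000

Answer: 2.4000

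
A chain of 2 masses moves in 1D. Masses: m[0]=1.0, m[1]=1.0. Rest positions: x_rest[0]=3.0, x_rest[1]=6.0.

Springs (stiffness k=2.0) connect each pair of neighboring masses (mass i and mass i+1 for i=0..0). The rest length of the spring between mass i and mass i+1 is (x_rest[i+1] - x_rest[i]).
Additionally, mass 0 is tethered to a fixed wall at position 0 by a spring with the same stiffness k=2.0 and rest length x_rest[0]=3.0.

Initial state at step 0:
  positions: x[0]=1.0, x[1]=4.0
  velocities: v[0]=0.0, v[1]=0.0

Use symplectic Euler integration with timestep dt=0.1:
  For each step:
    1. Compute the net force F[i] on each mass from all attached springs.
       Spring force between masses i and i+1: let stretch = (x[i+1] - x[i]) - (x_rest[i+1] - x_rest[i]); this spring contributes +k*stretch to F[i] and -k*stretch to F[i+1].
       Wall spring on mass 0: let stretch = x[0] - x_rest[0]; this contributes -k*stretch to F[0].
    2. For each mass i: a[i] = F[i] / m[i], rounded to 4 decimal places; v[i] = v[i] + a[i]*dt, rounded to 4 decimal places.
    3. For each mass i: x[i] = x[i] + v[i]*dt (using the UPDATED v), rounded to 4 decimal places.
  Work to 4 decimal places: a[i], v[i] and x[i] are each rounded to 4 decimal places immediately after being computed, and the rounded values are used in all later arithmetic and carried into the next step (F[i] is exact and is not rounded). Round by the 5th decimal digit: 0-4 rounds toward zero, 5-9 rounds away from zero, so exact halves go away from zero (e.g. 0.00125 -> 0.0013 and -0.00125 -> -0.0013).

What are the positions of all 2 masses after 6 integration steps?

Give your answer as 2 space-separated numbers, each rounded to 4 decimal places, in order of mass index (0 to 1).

Answer: 1.7346 4.0521

Derivation:
Step 0: x=[1.0000 4.0000] v=[0.0000 0.0000]
Step 1: x=[1.0400 4.0000] v=[0.4000 0.0000]
Step 2: x=[1.1184 4.0008] v=[0.7840 0.0080]
Step 3: x=[1.2321 4.0040] v=[1.1368 0.0315]
Step 4: x=[1.3766 4.0117] v=[1.4448 0.0771]
Step 5: x=[1.5463 4.0267] v=[1.6965 0.1501]
Step 6: x=[1.7346 4.0521] v=[1.8833 0.2540]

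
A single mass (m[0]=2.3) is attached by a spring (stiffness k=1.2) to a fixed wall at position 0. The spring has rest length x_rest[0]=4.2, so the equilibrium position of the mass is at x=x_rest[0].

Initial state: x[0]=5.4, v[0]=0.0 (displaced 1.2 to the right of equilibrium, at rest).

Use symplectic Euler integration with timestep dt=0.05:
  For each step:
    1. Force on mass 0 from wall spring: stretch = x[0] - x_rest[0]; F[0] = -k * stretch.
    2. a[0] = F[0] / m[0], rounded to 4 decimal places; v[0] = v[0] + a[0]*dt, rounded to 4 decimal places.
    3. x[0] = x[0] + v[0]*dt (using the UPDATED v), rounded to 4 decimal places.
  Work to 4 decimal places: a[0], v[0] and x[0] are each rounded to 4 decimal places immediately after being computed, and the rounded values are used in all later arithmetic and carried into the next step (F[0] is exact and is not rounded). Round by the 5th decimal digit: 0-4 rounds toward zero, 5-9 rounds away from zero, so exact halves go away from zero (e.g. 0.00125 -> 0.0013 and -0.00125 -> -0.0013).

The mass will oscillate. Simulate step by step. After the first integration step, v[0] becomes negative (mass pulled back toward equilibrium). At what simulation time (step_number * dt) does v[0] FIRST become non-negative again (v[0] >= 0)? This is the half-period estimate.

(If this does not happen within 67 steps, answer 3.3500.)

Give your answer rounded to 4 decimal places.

Answer: 3.3500

Derivation:
Step 0: x=[5.4000] v=[0.0000]
Step 1: x=[5.3984] v=[-0.0313]
Step 2: x=[5.3953] v=[-0.0626]
Step 3: x=[5.3906] v=[-0.0938]
Step 4: x=[5.3844] v=[-0.1249]
Step 5: x=[5.3766] v=[-0.1558]
Step 6: x=[5.3673] v=[-0.1865]
Step 7: x=[5.3565] v=[-0.2170]
Step 8: x=[5.3441] v=[-0.2472]
Step 9: x=[5.3303] v=[-0.2770]
Step 10: x=[5.3150] v=[-0.3065]
Step 11: x=[5.2982] v=[-0.3356]
Step 12: x=[5.2800] v=[-0.3643]
Step 13: x=[5.2604] v=[-0.3925]
Step 14: x=[5.2394] v=[-0.4202]
Step 15: x=[5.2170] v=[-0.4473]
Step 16: x=[5.1933] v=[-0.4738]
Step 17: x=[5.1683] v=[-0.4997]
Step 18: x=[5.1421] v=[-0.5250]
Step 19: x=[5.1146] v=[-0.5496]
Step 20: x=[5.0859] v=[-0.5735]
Step 21: x=[5.0561] v=[-0.5966]
Step 22: x=[5.0252] v=[-0.6189]
Step 23: x=[4.9932] v=[-0.6404]
Step 24: x=[4.9601] v=[-0.6611]
Step 25: x=[4.9261] v=[-0.6809]
Step 26: x=[4.8911] v=[-0.6998]
Step 27: x=[4.8552] v=[-0.7178]
Step 28: x=[4.8185] v=[-0.7349]
Step 29: x=[4.7810] v=[-0.7510]
Step 30: x=[4.7427] v=[-0.7662]
Step 31: x=[4.7037] v=[-0.7804]
Step 32: x=[4.6640] v=[-0.7935]
Step 33: x=[4.6237] v=[-0.8056]
Step 34: x=[4.5829] v=[-0.8167]
Step 35: x=[4.5416] v=[-0.8267]
Step 36: x=[4.4998] v=[-0.8356]
Step 37: x=[4.4576] v=[-0.8434]
Step 38: x=[4.4151] v=[-0.8501]
Step 39: x=[4.3723] v=[-0.8557]
Step 40: x=[4.3293] v=[-0.8602]
Step 41: x=[4.2861] v=[-0.8636]
Step 42: x=[4.2428] v=[-0.8658]
Step 43: x=[4.1995] v=[-0.8669]
Step 44: x=[4.1562] v=[-0.8669]
Step 45: x=[4.1129] v=[-0.8658]
Step 46: x=[4.0697] v=[-0.8635]
Step 47: x=[4.0267] v=[-0.8601]
Step 48: x=[3.9839] v=[-0.8556]
Step 49: x=[3.9414] v=[-0.8500]
Step 50: x=[3.8992] v=[-0.8433]
Step 51: x=[3.8574] v=[-0.8355]
Step 52: x=[3.8161] v=[-0.8266]
Step 53: x=[3.7753] v=[-0.8166]
Step 54: x=[3.7350] v=[-0.8055]
Step 55: x=[3.6953] v=[-0.7934]
Step 56: x=[3.6563] v=[-0.7802]
Step 57: x=[3.6180] v=[-0.7660]
Step 58: x=[3.5805] v=[-0.7508]
Step 59: x=[3.5438] v=[-0.7346]
Step 60: x=[3.5079] v=[-0.7175]
Step 61: x=[3.4729] v=[-0.6994]
Step 62: x=[3.4389] v=[-0.6804]
Step 63: x=[3.4059] v=[-0.6605]
Step 64: x=[3.3739] v=[-0.6398]
Step 65: x=[3.3430] v=[-0.6183]
Step 66: x=[3.3132] v=[-0.5959]
Step 67: x=[3.2846] v=[-0.5728]
v[0] did not become non-negative within 67 steps; using fallback time=3.3500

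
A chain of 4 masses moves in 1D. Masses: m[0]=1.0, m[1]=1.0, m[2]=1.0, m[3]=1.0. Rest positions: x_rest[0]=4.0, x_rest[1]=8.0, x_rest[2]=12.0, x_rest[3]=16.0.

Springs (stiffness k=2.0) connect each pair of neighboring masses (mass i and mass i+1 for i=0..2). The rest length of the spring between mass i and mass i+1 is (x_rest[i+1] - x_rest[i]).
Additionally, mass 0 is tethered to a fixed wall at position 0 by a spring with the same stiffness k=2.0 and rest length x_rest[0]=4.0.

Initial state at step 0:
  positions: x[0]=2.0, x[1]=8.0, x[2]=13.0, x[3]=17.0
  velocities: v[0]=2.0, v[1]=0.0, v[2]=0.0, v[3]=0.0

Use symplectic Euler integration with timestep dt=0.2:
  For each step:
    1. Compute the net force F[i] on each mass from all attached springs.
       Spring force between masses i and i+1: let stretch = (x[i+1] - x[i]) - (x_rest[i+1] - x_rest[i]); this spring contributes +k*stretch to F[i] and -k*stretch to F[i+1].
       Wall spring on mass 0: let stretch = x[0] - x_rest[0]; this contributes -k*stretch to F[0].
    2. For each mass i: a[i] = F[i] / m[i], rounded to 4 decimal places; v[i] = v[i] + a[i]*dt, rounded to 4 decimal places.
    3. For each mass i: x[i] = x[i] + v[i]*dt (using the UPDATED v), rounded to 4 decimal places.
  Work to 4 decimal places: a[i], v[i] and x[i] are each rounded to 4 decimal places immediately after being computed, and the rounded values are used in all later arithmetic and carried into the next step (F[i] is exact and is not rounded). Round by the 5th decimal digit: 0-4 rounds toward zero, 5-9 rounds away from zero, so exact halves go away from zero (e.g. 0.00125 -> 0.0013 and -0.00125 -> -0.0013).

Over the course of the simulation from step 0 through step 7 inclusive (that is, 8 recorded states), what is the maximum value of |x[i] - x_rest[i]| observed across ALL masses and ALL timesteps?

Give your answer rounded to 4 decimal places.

Answer: 2.3461

Derivation:
Step 0: x=[2.0000 8.0000 13.0000 17.0000] v=[2.0000 0.0000 0.0000 0.0000]
Step 1: x=[2.7200 7.9200 12.9200 17.0000] v=[3.6000 -0.4000 -0.4000 0.0000]
Step 2: x=[3.6384 7.8240 12.7664 16.9936] v=[4.5920 -0.4800 -0.7680 -0.0320]
Step 3: x=[4.6006 7.7885 12.5556 16.9690] v=[4.8109 -0.1773 -1.0541 -0.1229]
Step 4: x=[5.4498 7.8794 12.3165 16.9113] v=[4.2458 0.4544 -1.1956 -0.2883]
Step 5: x=[6.0573 8.1309 12.0900 16.8061] v=[3.0377 1.2574 -1.1325 -0.5262]
Step 6: x=[6.3461 8.5332 11.9241 16.6436] v=[1.4442 2.0116 -0.8297 -0.8126]
Step 7: x=[6.3022 9.0318 11.8644 16.4235] v=[-0.2194 2.4931 -0.2983 -1.1004]
Max displacement = 2.3461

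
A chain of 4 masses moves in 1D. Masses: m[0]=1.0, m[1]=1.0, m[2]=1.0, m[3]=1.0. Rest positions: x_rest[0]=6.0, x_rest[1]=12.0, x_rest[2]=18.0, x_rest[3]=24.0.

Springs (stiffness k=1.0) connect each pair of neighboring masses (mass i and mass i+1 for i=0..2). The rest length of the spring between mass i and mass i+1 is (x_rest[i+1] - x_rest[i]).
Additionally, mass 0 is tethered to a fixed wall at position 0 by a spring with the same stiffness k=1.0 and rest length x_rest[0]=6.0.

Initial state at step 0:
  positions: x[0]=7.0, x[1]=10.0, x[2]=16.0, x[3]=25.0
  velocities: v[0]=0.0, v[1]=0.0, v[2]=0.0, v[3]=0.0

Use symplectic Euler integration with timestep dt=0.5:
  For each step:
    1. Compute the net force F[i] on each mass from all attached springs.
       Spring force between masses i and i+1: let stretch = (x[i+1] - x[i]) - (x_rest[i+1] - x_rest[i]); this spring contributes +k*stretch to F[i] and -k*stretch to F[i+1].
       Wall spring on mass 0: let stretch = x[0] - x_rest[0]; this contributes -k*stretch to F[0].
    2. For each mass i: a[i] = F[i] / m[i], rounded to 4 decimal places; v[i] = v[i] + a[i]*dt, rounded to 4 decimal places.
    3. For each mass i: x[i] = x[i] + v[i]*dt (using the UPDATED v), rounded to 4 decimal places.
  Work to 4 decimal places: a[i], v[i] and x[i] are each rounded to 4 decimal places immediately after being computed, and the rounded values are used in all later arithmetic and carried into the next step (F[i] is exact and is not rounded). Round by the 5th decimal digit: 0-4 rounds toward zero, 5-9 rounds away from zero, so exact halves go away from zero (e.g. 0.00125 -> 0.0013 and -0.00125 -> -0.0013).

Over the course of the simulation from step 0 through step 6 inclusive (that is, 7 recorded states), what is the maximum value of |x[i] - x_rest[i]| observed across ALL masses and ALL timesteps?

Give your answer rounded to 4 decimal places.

Answer: 2.0976

Derivation:
Step 0: x=[7.0000 10.0000 16.0000 25.0000] v=[0.0000 0.0000 0.0000 0.0000]
Step 1: x=[6.0000 10.7500 16.7500 24.2500] v=[-2.0000 1.5000 1.5000 -1.5000]
Step 2: x=[4.6875 11.8125 17.8750 23.1250] v=[-2.6250 2.1250 2.2500 -2.2500]
Step 3: x=[3.9844 12.6094 18.7969 22.1875] v=[-1.4063 1.5938 1.8438 -1.8750]
Step 4: x=[4.4414 12.7970 19.0196 21.9024] v=[0.9140 0.3751 0.4454 -0.5703]
Step 5: x=[5.8770 12.4513 18.4074 22.3966] v=[2.8711 -0.6914 -1.2245 0.9883]
Step 6: x=[7.4869 11.9511 17.3034 23.3935] v=[3.2198 -1.0005 -2.2080 1.9937]
Max displacement = 2.0976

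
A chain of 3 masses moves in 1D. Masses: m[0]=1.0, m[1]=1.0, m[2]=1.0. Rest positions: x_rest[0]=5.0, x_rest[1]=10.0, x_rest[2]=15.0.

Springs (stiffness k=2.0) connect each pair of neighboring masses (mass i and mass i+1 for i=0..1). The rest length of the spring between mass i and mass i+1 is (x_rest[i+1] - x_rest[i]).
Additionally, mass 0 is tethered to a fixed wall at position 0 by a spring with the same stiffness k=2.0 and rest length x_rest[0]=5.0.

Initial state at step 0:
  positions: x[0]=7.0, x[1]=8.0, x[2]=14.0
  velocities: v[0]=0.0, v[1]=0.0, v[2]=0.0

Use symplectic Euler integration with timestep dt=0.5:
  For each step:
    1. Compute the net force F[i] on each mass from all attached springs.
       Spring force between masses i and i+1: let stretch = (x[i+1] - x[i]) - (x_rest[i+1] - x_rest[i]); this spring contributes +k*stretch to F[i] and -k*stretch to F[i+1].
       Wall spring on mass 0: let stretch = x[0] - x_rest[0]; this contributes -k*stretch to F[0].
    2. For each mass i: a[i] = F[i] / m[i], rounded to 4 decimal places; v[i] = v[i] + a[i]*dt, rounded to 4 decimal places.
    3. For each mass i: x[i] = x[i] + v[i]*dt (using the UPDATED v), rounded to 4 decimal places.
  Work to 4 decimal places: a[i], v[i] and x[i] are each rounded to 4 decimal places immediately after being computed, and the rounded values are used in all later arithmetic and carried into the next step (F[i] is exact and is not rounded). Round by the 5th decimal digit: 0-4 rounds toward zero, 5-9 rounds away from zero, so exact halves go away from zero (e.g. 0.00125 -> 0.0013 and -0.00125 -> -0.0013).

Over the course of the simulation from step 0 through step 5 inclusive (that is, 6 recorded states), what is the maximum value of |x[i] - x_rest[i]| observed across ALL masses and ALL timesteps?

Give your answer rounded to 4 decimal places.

Step 0: x=[7.0000 8.0000 14.0000] v=[0.0000 0.0000 0.0000]
Step 1: x=[4.0000 10.5000 13.5000] v=[-6.0000 5.0000 -1.0000]
Step 2: x=[2.2500 11.2500 14.0000] v=[-3.5000 1.5000 1.0000]
Step 3: x=[3.8750 8.8750 15.6250] v=[3.2500 -4.7500 3.2500]
Step 4: x=[6.0625 7.3750 16.3750] v=[4.3750 -3.0000 1.5000]
Step 5: x=[5.8750 9.7188 15.1250] v=[-0.3750 4.6875 -2.5000]
Max displacement = 2.7500

Answer: 2.7500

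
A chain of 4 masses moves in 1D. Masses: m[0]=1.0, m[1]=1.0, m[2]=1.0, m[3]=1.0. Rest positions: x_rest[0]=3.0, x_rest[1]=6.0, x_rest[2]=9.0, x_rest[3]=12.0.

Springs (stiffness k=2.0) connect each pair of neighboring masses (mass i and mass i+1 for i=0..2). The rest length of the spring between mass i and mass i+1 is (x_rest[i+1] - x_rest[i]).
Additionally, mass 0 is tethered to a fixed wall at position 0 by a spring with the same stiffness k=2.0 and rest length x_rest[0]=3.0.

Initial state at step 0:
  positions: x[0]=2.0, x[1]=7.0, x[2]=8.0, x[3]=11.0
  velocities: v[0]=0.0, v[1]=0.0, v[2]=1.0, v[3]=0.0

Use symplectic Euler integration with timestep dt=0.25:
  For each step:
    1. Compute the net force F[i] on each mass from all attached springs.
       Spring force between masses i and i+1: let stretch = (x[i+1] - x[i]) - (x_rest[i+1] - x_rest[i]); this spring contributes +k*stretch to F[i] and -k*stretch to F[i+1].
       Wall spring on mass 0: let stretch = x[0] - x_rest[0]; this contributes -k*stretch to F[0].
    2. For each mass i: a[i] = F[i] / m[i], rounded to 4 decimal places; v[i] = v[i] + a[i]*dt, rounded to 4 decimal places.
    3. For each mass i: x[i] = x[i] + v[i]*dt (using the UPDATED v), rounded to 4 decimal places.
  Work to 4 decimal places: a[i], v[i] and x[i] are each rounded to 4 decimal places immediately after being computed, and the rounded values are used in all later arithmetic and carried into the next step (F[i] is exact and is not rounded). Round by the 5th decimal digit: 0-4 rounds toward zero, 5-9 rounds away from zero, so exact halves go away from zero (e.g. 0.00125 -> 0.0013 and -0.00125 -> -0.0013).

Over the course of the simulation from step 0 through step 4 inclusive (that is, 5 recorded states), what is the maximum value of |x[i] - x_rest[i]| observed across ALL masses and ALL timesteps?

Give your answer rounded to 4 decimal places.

Answer: 1.2915

Derivation:
Step 0: x=[2.0000 7.0000 8.0000 11.0000] v=[0.0000 0.0000 1.0000 0.0000]
Step 1: x=[2.3750 6.5000 8.5000 11.0000] v=[1.5000 -2.0000 2.0000 0.0000]
Step 2: x=[2.9688 5.7344 9.0625 11.0625] v=[2.3750 -3.0625 2.2500 0.2500]
Step 3: x=[3.5372 5.0391 9.4590 11.2500] v=[2.2734 -2.7813 1.5860 0.7500]
Step 4: x=[3.8512 4.7085 9.5269 11.5886] v=[1.2558 -1.3223 0.2716 1.3545]
Max displacement = 1.2915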